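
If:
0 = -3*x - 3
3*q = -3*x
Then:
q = 1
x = -1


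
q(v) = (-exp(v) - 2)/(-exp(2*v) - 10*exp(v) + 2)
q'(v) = (-exp(v) - 2)*(2*exp(2*v) + 10*exp(v))/(-exp(2*v) - 10*exp(v) + 2)^2 - exp(v)/(-exp(2*v) - 10*exp(v) + 2)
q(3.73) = 0.02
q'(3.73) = -0.02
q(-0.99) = 1.28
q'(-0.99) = -2.55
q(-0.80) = 0.91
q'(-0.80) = -1.48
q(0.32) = 0.25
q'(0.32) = -0.22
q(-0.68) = 0.75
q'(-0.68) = -1.11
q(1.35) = 0.11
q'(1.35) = -0.08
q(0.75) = 0.17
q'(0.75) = -0.13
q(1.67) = 0.09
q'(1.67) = -0.06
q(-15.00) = -1.00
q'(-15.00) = 0.00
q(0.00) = 0.33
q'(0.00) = -0.33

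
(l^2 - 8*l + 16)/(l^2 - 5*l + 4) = (l - 4)/(l - 1)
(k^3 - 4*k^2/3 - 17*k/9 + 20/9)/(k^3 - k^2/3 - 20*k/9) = (k - 1)/k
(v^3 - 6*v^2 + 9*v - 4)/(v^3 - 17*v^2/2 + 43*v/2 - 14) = 2*(v - 1)/(2*v - 7)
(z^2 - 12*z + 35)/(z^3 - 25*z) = (z - 7)/(z*(z + 5))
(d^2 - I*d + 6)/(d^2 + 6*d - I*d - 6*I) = (d^2 - I*d + 6)/(d^2 + d*(6 - I) - 6*I)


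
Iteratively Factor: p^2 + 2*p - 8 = (p - 2)*(p + 4)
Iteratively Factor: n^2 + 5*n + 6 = (n + 2)*(n + 3)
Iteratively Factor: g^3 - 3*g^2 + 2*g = (g)*(g^2 - 3*g + 2) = g*(g - 1)*(g - 2)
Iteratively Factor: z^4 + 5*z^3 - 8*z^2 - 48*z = (z + 4)*(z^3 + z^2 - 12*z) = z*(z + 4)*(z^2 + z - 12) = z*(z - 3)*(z + 4)*(z + 4)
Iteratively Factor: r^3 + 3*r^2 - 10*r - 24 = (r - 3)*(r^2 + 6*r + 8) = (r - 3)*(r + 4)*(r + 2)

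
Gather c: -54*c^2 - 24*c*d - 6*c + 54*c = -54*c^2 + c*(48 - 24*d)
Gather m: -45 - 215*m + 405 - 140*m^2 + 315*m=-140*m^2 + 100*m + 360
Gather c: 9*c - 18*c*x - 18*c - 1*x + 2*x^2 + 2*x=c*(-18*x - 9) + 2*x^2 + x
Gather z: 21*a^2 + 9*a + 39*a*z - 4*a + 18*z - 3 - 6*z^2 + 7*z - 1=21*a^2 + 5*a - 6*z^2 + z*(39*a + 25) - 4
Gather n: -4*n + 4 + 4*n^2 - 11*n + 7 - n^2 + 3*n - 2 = 3*n^2 - 12*n + 9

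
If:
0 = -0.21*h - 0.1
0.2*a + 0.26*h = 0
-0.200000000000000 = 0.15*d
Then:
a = 0.62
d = -1.33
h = -0.48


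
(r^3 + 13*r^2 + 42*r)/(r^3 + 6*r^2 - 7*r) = (r + 6)/(r - 1)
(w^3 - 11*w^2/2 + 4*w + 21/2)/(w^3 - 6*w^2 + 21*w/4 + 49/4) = 2*(w - 3)/(2*w - 7)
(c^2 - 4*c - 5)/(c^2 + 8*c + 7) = (c - 5)/(c + 7)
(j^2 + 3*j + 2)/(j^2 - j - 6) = (j + 1)/(j - 3)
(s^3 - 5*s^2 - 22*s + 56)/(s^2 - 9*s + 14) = s + 4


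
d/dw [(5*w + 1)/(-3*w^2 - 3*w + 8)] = (15*w^2 + 6*w + 43)/(9*w^4 + 18*w^3 - 39*w^2 - 48*w + 64)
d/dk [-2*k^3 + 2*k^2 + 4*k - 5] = -6*k^2 + 4*k + 4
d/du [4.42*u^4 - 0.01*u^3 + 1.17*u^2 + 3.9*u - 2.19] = 17.68*u^3 - 0.03*u^2 + 2.34*u + 3.9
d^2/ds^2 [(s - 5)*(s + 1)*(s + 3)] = 6*s - 2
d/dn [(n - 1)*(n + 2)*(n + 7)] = 3*n^2 + 16*n + 5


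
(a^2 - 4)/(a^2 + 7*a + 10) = (a - 2)/(a + 5)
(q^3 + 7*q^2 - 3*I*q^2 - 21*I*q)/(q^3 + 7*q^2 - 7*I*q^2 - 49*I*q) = (q - 3*I)/(q - 7*I)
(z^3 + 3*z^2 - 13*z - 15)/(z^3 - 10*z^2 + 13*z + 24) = (z + 5)/(z - 8)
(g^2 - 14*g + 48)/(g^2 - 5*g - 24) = (g - 6)/(g + 3)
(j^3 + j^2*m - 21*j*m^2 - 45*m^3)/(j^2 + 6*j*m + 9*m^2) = j - 5*m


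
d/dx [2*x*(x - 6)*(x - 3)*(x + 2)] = 8*x^3 - 42*x^2 + 72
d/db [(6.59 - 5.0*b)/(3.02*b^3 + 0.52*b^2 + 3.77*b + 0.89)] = (30.2*b^3 - 57.1054*b^2 - 6.8536*b - 29.2943)/(9.1204*b^6 + 3.1408*b^5 + 23.0412*b^4 + 9.2964*b^3 + 15.1385*b^2 + 6.7106*b + 0.7921)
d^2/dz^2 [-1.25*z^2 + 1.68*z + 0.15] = -2.50000000000000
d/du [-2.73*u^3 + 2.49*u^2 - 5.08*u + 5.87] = -8.19*u^2 + 4.98*u - 5.08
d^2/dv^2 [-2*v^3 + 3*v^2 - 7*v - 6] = 6 - 12*v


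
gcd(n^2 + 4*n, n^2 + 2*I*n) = n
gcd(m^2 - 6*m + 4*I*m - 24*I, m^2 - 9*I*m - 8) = 1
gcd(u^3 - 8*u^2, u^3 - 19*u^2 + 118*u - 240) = u - 8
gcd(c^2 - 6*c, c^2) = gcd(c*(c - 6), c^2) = c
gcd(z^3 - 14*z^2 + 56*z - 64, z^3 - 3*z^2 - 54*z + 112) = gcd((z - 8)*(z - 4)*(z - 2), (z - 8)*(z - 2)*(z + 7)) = z^2 - 10*z + 16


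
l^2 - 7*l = l*(l - 7)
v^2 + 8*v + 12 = (v + 2)*(v + 6)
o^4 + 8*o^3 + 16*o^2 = o^2*(o + 4)^2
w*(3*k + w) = 3*k*w + w^2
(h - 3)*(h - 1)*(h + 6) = h^3 + 2*h^2 - 21*h + 18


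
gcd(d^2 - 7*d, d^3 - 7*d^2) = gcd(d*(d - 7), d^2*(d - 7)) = d^2 - 7*d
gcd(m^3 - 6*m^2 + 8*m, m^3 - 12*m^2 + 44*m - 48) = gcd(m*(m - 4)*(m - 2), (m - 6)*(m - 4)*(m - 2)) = m^2 - 6*m + 8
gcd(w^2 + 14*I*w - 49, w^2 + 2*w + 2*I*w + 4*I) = 1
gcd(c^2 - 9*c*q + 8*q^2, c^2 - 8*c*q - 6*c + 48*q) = -c + 8*q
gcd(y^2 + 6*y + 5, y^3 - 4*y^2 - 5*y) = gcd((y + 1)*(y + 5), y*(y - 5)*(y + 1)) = y + 1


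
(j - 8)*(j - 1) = j^2 - 9*j + 8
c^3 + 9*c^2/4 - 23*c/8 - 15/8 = (c - 5/4)*(c + 1/2)*(c + 3)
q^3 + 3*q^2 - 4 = (q - 1)*(q + 2)^2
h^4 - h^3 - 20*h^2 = h^2*(h - 5)*(h + 4)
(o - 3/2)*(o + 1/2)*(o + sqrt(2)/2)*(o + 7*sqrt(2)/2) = o^4 - o^3 + 4*sqrt(2)*o^3 - 4*sqrt(2)*o^2 + 11*o^2/4 - 3*sqrt(2)*o - 7*o/2 - 21/8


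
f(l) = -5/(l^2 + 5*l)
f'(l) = -5*(-2*l - 5)/(l^2 + 5*l)^2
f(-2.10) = 0.82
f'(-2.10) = 0.11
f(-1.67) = 0.90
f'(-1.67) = 0.27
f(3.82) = -0.15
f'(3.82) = 0.06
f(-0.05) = 20.20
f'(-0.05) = 399.96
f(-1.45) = 0.97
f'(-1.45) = 0.40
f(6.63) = -0.06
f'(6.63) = 0.02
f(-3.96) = 1.21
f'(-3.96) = -0.86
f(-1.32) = 1.03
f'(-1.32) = 0.50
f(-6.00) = -0.83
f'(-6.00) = -0.97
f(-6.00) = -0.83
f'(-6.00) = -0.97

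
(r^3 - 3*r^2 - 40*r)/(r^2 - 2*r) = (r^2 - 3*r - 40)/(r - 2)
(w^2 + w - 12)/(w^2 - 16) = (w - 3)/(w - 4)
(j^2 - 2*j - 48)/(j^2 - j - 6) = (-j^2 + 2*j + 48)/(-j^2 + j + 6)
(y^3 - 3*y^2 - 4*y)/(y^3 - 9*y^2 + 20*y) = (y + 1)/(y - 5)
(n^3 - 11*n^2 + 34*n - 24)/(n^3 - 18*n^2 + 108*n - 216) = (n^2 - 5*n + 4)/(n^2 - 12*n + 36)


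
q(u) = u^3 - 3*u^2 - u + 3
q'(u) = 3*u^2 - 6*u - 1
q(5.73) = 86.90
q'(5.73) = 63.12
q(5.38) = 66.51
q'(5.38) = 53.55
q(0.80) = 0.79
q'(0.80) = -3.88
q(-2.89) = -43.30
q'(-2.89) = 41.40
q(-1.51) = -5.77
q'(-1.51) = 14.90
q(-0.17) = 3.08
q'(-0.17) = 0.11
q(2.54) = -2.51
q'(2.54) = 3.11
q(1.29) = -1.14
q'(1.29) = -3.75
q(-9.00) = -960.00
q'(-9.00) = 296.00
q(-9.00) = -960.00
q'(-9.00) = 296.00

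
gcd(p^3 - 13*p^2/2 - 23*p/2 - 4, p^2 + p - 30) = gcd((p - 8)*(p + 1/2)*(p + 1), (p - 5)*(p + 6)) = 1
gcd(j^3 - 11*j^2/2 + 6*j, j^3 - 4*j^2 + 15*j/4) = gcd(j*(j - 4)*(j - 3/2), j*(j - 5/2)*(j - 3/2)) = j^2 - 3*j/2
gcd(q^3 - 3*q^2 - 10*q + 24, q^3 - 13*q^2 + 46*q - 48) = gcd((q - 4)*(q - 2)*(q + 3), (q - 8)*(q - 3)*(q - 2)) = q - 2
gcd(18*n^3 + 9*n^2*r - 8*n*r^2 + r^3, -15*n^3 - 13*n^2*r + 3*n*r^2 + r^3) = -3*n^2 - 2*n*r + r^2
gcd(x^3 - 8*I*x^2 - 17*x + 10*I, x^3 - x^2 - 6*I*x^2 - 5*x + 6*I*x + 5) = x^2 - 6*I*x - 5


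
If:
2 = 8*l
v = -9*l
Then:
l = 1/4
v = -9/4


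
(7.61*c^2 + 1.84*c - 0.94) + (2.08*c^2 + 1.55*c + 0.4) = 9.69*c^2 + 3.39*c - 0.54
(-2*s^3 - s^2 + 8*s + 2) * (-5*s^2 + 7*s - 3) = 10*s^5 - 9*s^4 - 41*s^3 + 49*s^2 - 10*s - 6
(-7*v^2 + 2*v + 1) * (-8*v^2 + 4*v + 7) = 56*v^4 - 44*v^3 - 49*v^2 + 18*v + 7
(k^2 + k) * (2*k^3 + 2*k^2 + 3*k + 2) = 2*k^5 + 4*k^4 + 5*k^3 + 5*k^2 + 2*k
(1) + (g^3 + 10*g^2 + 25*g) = g^3 + 10*g^2 + 25*g + 1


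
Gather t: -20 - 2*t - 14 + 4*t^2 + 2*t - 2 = 4*t^2 - 36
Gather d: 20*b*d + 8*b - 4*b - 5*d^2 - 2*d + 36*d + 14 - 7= 4*b - 5*d^2 + d*(20*b + 34) + 7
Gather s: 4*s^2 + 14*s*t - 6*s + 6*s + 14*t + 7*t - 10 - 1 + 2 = 4*s^2 + 14*s*t + 21*t - 9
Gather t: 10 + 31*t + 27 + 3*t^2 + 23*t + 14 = 3*t^2 + 54*t + 51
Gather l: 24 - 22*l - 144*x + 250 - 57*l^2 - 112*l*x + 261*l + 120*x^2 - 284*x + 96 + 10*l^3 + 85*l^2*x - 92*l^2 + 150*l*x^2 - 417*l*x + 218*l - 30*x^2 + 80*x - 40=10*l^3 + l^2*(85*x - 149) + l*(150*x^2 - 529*x + 457) + 90*x^2 - 348*x + 330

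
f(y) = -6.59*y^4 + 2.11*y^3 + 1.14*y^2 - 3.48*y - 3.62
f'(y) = -26.36*y^3 + 6.33*y^2 + 2.28*y - 3.48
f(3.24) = -657.38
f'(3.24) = -826.21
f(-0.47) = -2.27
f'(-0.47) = -0.42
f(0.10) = -3.96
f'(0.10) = -3.22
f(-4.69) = -3368.32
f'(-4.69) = 2844.40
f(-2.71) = -383.25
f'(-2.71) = 561.46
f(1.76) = -57.94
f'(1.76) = -123.57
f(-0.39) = -2.37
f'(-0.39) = -1.84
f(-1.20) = -15.11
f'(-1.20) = 48.45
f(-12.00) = -140094.02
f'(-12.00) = 46430.76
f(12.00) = -132885.38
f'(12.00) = -44614.68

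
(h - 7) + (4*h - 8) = 5*h - 15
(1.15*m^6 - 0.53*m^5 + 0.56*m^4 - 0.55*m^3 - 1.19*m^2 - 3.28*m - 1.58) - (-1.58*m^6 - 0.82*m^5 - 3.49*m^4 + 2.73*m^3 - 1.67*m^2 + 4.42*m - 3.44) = 2.73*m^6 + 0.29*m^5 + 4.05*m^4 - 3.28*m^3 + 0.48*m^2 - 7.7*m + 1.86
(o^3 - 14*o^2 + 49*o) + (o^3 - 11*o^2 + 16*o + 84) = 2*o^3 - 25*o^2 + 65*o + 84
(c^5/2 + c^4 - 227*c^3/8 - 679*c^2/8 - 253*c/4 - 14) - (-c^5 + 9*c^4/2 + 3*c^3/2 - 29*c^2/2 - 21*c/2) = 3*c^5/2 - 7*c^4/2 - 239*c^3/8 - 563*c^2/8 - 211*c/4 - 14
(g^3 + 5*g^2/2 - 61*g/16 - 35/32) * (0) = 0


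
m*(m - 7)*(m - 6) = m^3 - 13*m^2 + 42*m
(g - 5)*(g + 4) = g^2 - g - 20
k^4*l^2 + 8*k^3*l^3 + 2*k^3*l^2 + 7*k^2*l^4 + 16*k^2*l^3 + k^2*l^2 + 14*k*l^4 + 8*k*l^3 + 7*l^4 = (k + l)*(k + 7*l)*(k*l + l)^2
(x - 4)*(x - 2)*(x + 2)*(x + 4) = x^4 - 20*x^2 + 64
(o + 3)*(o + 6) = o^2 + 9*o + 18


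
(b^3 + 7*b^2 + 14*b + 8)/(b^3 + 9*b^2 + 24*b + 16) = (b + 2)/(b + 4)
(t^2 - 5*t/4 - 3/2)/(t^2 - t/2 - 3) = (4*t + 3)/(2*(2*t + 3))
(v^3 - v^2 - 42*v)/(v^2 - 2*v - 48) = v*(v - 7)/(v - 8)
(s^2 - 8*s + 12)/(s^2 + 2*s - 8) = (s - 6)/(s + 4)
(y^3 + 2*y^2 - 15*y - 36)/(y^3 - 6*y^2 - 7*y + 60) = (y + 3)/(y - 5)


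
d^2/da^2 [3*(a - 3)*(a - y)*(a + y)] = 18*a - 18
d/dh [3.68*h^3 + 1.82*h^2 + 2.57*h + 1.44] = 11.04*h^2 + 3.64*h + 2.57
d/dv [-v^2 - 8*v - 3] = -2*v - 8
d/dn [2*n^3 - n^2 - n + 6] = 6*n^2 - 2*n - 1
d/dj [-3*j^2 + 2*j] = 2 - 6*j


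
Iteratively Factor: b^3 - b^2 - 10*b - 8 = (b + 2)*(b^2 - 3*b - 4) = (b - 4)*(b + 2)*(b + 1)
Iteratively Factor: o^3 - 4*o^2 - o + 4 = (o - 1)*(o^2 - 3*o - 4) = (o - 1)*(o + 1)*(o - 4)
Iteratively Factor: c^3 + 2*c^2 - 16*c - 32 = (c - 4)*(c^2 + 6*c + 8) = (c - 4)*(c + 4)*(c + 2)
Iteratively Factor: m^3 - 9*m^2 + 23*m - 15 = (m - 1)*(m^2 - 8*m + 15) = (m - 3)*(m - 1)*(m - 5)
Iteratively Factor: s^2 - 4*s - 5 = (s - 5)*(s + 1)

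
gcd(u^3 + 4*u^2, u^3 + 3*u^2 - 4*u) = u^2 + 4*u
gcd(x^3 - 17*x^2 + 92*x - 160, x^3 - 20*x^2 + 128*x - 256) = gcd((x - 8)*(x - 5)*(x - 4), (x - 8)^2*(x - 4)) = x^2 - 12*x + 32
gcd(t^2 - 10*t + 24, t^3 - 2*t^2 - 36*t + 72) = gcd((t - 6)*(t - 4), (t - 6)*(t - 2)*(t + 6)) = t - 6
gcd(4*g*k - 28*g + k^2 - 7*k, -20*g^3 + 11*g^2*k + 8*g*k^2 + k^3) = 4*g + k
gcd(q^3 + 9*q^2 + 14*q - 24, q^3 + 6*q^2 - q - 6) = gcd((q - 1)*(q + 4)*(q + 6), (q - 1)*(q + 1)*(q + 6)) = q^2 + 5*q - 6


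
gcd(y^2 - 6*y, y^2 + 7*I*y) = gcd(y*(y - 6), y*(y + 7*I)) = y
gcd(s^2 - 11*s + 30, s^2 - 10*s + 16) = 1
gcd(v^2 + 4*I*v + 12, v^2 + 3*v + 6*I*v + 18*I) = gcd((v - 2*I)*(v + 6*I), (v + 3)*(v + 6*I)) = v + 6*I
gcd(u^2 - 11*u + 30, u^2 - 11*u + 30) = u^2 - 11*u + 30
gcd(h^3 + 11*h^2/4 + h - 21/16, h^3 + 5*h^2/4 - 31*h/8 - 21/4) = h^2 + 13*h/4 + 21/8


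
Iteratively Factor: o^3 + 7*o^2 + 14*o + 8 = (o + 1)*(o^2 + 6*o + 8) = (o + 1)*(o + 2)*(o + 4)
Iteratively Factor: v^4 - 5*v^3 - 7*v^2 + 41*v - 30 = (v + 3)*(v^3 - 8*v^2 + 17*v - 10) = (v - 2)*(v + 3)*(v^2 - 6*v + 5) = (v - 5)*(v - 2)*(v + 3)*(v - 1)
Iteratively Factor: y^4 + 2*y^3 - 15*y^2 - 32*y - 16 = (y + 4)*(y^3 - 2*y^2 - 7*y - 4) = (y + 1)*(y + 4)*(y^2 - 3*y - 4) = (y - 4)*(y + 1)*(y + 4)*(y + 1)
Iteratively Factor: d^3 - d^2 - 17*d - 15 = (d - 5)*(d^2 + 4*d + 3) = (d - 5)*(d + 1)*(d + 3)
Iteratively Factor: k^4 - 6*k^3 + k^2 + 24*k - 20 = (k - 5)*(k^3 - k^2 - 4*k + 4) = (k - 5)*(k - 1)*(k^2 - 4) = (k - 5)*(k - 1)*(k + 2)*(k - 2)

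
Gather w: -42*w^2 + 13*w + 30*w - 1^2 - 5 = -42*w^2 + 43*w - 6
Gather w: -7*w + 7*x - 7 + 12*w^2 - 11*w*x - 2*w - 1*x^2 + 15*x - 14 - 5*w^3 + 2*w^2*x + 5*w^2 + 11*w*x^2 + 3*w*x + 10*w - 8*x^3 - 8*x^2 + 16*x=-5*w^3 + w^2*(2*x + 17) + w*(11*x^2 - 8*x + 1) - 8*x^3 - 9*x^2 + 38*x - 21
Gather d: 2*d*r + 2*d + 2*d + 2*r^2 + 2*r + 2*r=d*(2*r + 4) + 2*r^2 + 4*r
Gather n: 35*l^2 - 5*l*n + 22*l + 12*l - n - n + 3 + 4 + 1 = 35*l^2 + 34*l + n*(-5*l - 2) + 8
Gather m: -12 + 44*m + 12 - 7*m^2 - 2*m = -7*m^2 + 42*m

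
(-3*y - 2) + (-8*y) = -11*y - 2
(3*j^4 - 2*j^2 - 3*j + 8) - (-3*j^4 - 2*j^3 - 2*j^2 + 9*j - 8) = 6*j^4 + 2*j^3 - 12*j + 16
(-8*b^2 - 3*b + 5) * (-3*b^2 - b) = 24*b^4 + 17*b^3 - 12*b^2 - 5*b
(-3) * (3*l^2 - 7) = 21 - 9*l^2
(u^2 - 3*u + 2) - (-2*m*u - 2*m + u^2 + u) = 2*m*u + 2*m - 4*u + 2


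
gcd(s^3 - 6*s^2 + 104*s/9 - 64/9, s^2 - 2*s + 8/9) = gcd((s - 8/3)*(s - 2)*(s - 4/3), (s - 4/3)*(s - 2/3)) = s - 4/3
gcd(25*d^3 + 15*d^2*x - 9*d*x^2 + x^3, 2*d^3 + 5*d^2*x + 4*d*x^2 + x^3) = d + x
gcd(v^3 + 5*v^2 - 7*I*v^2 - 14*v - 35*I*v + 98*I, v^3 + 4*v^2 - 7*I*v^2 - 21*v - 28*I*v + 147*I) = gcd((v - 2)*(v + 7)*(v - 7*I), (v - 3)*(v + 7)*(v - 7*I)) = v^2 + v*(7 - 7*I) - 49*I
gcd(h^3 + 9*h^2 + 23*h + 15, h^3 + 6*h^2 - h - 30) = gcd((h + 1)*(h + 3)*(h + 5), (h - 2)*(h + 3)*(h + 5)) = h^2 + 8*h + 15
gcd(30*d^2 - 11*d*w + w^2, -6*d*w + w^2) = -6*d + w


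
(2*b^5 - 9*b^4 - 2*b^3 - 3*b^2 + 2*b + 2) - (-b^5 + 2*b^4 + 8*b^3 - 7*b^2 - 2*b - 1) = 3*b^5 - 11*b^4 - 10*b^3 + 4*b^2 + 4*b + 3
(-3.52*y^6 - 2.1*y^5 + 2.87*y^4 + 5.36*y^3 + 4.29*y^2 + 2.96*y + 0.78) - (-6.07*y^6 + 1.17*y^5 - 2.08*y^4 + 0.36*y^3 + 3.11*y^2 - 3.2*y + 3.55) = 2.55*y^6 - 3.27*y^5 + 4.95*y^4 + 5.0*y^3 + 1.18*y^2 + 6.16*y - 2.77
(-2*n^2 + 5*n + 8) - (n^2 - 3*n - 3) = -3*n^2 + 8*n + 11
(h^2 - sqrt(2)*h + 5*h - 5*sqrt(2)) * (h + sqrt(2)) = h^3 + 5*h^2 - 2*h - 10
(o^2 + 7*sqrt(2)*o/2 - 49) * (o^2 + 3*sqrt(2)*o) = o^4 + 13*sqrt(2)*o^3/2 - 28*o^2 - 147*sqrt(2)*o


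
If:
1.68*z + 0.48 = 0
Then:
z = -0.29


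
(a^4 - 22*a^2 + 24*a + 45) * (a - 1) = a^5 - a^4 - 22*a^3 + 46*a^2 + 21*a - 45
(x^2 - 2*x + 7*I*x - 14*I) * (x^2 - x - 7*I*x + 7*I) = x^4 - 3*x^3 + 51*x^2 - 147*x + 98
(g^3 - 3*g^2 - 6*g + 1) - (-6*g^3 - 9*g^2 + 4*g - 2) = 7*g^3 + 6*g^2 - 10*g + 3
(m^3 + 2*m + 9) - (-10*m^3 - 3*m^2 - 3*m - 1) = 11*m^3 + 3*m^2 + 5*m + 10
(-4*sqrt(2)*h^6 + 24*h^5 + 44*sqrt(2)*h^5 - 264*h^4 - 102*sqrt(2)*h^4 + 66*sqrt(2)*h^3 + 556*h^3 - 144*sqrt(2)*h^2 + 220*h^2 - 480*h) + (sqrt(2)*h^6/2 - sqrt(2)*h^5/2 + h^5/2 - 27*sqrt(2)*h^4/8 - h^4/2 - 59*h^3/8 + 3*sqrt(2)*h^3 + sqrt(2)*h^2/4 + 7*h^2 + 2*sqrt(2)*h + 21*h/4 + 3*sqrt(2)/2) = -7*sqrt(2)*h^6/2 + 49*h^5/2 + 87*sqrt(2)*h^5/2 - 529*h^4/2 - 843*sqrt(2)*h^4/8 + 69*sqrt(2)*h^3 + 4389*h^3/8 - 575*sqrt(2)*h^2/4 + 227*h^2 - 1899*h/4 + 2*sqrt(2)*h + 3*sqrt(2)/2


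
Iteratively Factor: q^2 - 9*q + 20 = (q - 4)*(q - 5)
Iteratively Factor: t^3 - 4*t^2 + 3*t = (t - 3)*(t^2 - t) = t*(t - 3)*(t - 1)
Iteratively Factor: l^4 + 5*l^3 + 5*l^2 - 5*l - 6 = (l + 2)*(l^3 + 3*l^2 - l - 3) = (l - 1)*(l + 2)*(l^2 + 4*l + 3) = (l - 1)*(l + 2)*(l + 3)*(l + 1)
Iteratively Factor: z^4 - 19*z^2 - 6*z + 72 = (z - 4)*(z^3 + 4*z^2 - 3*z - 18) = (z - 4)*(z + 3)*(z^2 + z - 6) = (z - 4)*(z - 2)*(z + 3)*(z + 3)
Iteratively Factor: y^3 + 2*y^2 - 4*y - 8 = (y + 2)*(y^2 - 4) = (y - 2)*(y + 2)*(y + 2)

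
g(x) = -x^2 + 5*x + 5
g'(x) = 5 - 2*x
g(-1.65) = -5.97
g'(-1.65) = 8.30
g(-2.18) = -10.65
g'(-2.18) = 9.36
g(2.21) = 11.17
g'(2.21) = 0.58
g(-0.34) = 3.18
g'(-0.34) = 5.68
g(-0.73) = 0.82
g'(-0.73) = 6.46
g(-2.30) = -11.79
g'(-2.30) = 9.60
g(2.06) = 11.06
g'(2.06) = 0.88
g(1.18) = 9.51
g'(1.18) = 2.64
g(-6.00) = -61.00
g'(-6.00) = 17.00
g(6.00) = -1.00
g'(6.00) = -7.00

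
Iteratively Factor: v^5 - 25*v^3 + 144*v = (v - 3)*(v^4 + 3*v^3 - 16*v^2 - 48*v) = (v - 4)*(v - 3)*(v^3 + 7*v^2 + 12*v) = (v - 4)*(v - 3)*(v + 4)*(v^2 + 3*v) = (v - 4)*(v - 3)*(v + 3)*(v + 4)*(v)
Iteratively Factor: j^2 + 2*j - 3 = (j + 3)*(j - 1)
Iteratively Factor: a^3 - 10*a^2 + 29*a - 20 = (a - 5)*(a^2 - 5*a + 4) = (a - 5)*(a - 1)*(a - 4)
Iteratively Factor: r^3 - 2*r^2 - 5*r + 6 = (r - 3)*(r^2 + r - 2) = (r - 3)*(r - 1)*(r + 2)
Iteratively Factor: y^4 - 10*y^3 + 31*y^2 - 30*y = (y - 5)*(y^3 - 5*y^2 + 6*y) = (y - 5)*(y - 2)*(y^2 - 3*y) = y*(y - 5)*(y - 2)*(y - 3)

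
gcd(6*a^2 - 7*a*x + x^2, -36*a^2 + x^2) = -6*a + x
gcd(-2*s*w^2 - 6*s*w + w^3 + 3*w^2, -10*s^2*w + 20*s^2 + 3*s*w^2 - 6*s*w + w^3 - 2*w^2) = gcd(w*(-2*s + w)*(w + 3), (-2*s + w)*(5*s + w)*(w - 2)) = 2*s - w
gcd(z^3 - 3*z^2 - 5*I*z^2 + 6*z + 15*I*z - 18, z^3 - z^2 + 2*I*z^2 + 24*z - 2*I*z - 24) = 1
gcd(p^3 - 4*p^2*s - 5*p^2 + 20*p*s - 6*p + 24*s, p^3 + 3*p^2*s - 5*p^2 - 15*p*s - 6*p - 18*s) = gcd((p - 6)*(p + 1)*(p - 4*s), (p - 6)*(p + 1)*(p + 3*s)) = p^2 - 5*p - 6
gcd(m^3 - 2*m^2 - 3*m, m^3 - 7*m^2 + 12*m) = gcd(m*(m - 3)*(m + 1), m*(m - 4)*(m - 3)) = m^2 - 3*m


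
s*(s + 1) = s^2 + s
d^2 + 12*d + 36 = (d + 6)^2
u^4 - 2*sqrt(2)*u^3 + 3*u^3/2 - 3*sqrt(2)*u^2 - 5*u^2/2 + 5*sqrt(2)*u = u*(u - 1)*(u + 5/2)*(u - 2*sqrt(2))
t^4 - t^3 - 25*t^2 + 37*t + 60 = (t - 4)*(t - 3)*(t + 1)*(t + 5)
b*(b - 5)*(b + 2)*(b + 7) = b^4 + 4*b^3 - 31*b^2 - 70*b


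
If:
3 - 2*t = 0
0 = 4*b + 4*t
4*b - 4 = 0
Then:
No Solution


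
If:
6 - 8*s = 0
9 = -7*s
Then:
No Solution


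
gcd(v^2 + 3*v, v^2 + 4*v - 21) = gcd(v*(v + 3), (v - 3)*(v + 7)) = 1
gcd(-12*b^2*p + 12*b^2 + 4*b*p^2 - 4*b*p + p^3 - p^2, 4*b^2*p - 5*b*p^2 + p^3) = 1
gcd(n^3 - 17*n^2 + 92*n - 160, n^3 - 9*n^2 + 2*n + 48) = n - 8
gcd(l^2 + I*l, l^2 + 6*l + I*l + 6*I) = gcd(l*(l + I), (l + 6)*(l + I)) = l + I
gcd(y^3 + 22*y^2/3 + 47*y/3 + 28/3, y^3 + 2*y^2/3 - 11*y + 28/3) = y + 4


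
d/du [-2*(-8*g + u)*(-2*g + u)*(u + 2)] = -32*g^2 + 40*g*u + 40*g - 6*u^2 - 8*u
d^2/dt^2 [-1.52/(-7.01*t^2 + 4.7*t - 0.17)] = (-149.385904*t^2 + 100.15888*t + 1.52*(14.02*t - 4.7)*(28.04*t - 9.4) - 3.622768)/(7.01*t^2 - 4.7*t + 0.17)^3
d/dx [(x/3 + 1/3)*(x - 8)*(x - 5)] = x^2 - 8*x + 9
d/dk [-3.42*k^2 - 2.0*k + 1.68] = -6.84*k - 2.0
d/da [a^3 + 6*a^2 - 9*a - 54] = 3*a^2 + 12*a - 9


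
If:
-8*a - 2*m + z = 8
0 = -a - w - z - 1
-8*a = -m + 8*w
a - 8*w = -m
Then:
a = 0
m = -72/17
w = -9/17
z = -8/17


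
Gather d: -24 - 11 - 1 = -36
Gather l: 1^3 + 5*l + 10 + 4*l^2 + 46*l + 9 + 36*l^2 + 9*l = 40*l^2 + 60*l + 20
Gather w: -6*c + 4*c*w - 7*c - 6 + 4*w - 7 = -13*c + w*(4*c + 4) - 13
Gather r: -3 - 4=-7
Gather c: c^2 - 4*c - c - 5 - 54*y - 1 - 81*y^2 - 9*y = c^2 - 5*c - 81*y^2 - 63*y - 6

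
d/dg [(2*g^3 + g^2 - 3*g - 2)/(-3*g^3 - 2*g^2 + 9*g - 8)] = (-g^4 + 18*g^3 - 63*g^2 - 24*g + 42)/(9*g^6 + 12*g^5 - 50*g^4 + 12*g^3 + 113*g^2 - 144*g + 64)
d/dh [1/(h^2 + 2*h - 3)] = 2*(-h - 1)/(h^2 + 2*h - 3)^2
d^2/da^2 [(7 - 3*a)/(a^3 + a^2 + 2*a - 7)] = 2*(-(3*a - 7)*(3*a^2 + 2*a + 2)^2 + (9*a^2 + 6*a + (3*a - 7)*(3*a + 1) + 6)*(a^3 + a^2 + 2*a - 7))/(a^3 + a^2 + 2*a - 7)^3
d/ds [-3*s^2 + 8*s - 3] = 8 - 6*s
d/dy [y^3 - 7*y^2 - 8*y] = 3*y^2 - 14*y - 8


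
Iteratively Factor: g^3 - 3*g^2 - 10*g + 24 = (g + 3)*(g^2 - 6*g + 8) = (g - 2)*(g + 3)*(g - 4)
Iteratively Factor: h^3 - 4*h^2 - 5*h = (h)*(h^2 - 4*h - 5) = h*(h - 5)*(h + 1)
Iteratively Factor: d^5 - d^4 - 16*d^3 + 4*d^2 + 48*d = (d + 3)*(d^4 - 4*d^3 - 4*d^2 + 16*d) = (d - 4)*(d + 3)*(d^3 - 4*d) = d*(d - 4)*(d + 3)*(d^2 - 4) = d*(d - 4)*(d - 2)*(d + 3)*(d + 2)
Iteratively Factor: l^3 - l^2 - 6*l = (l + 2)*(l^2 - 3*l) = l*(l + 2)*(l - 3)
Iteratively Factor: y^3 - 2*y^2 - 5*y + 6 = (y - 1)*(y^2 - y - 6) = (y - 3)*(y - 1)*(y + 2)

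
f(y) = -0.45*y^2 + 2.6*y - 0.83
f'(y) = 2.6 - 0.9*y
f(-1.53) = -5.86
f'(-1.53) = 3.98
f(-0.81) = -3.23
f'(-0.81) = 3.33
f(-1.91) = -7.44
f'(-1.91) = 4.32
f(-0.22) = -1.42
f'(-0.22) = 2.80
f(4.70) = 1.45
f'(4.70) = -1.63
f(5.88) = -1.10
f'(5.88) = -2.69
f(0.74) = 0.85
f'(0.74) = 1.93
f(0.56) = 0.48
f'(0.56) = 2.10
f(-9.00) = -60.68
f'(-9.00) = 10.70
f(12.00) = -34.43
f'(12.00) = -8.20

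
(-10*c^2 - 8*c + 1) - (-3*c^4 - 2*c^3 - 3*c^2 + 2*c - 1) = 3*c^4 + 2*c^3 - 7*c^2 - 10*c + 2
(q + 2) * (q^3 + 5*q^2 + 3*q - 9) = q^4 + 7*q^3 + 13*q^2 - 3*q - 18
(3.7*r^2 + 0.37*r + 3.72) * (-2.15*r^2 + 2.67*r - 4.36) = -7.955*r^4 + 9.0835*r^3 - 23.1421*r^2 + 8.3192*r - 16.2192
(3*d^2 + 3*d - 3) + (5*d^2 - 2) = 8*d^2 + 3*d - 5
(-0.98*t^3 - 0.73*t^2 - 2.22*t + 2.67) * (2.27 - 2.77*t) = 2.7146*t^4 - 0.2025*t^3 + 4.4923*t^2 - 12.4353*t + 6.0609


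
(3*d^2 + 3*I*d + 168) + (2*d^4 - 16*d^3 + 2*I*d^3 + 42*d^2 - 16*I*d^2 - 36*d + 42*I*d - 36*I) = 2*d^4 - 16*d^3 + 2*I*d^3 + 45*d^2 - 16*I*d^2 - 36*d + 45*I*d + 168 - 36*I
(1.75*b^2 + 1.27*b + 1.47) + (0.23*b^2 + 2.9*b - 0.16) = 1.98*b^2 + 4.17*b + 1.31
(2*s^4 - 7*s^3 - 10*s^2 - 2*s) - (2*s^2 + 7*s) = 2*s^4 - 7*s^3 - 12*s^2 - 9*s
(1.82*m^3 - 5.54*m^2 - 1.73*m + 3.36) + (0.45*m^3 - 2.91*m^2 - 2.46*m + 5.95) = 2.27*m^3 - 8.45*m^2 - 4.19*m + 9.31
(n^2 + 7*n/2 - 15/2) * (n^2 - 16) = n^4 + 7*n^3/2 - 47*n^2/2 - 56*n + 120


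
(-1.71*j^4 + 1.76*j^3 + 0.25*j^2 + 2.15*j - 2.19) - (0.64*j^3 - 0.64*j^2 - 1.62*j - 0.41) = -1.71*j^4 + 1.12*j^3 + 0.89*j^2 + 3.77*j - 1.78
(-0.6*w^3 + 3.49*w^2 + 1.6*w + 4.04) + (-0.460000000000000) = -0.6*w^3 + 3.49*w^2 + 1.6*w + 3.58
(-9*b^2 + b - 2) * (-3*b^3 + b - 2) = 27*b^5 - 3*b^4 - 3*b^3 + 19*b^2 - 4*b + 4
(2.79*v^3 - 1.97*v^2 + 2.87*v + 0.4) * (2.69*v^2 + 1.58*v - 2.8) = 7.5051*v^5 - 0.8911*v^4 - 3.2043*v^3 + 11.1266*v^2 - 7.404*v - 1.12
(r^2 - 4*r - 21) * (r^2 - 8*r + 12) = r^4 - 12*r^3 + 23*r^2 + 120*r - 252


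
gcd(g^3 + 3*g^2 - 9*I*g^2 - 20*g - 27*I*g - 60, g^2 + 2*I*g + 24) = g - 4*I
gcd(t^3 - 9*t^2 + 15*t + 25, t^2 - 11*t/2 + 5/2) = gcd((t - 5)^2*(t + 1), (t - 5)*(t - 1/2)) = t - 5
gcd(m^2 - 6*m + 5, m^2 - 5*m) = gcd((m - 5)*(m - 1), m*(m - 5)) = m - 5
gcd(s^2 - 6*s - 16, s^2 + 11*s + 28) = 1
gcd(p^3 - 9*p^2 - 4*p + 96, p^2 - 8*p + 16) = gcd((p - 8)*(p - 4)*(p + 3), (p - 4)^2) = p - 4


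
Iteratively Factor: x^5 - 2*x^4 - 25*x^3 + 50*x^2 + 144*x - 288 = (x - 2)*(x^4 - 25*x^2 + 144) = (x - 4)*(x - 2)*(x^3 + 4*x^2 - 9*x - 36) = (x - 4)*(x - 3)*(x - 2)*(x^2 + 7*x + 12) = (x - 4)*(x - 3)*(x - 2)*(x + 3)*(x + 4)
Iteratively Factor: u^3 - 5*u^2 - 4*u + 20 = (u - 2)*(u^2 - 3*u - 10) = (u - 2)*(u + 2)*(u - 5)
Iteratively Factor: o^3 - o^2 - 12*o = (o + 3)*(o^2 - 4*o) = o*(o + 3)*(o - 4)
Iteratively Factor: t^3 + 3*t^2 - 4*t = (t + 4)*(t^2 - t) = (t - 1)*(t + 4)*(t)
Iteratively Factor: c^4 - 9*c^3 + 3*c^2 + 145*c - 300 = (c - 5)*(c^3 - 4*c^2 - 17*c + 60) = (c - 5)^2*(c^2 + c - 12) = (c - 5)^2*(c - 3)*(c + 4)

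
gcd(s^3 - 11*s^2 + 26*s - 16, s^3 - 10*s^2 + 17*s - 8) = s^2 - 9*s + 8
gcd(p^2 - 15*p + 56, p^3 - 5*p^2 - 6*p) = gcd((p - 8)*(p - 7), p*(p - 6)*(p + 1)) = 1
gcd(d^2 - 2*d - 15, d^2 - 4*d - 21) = d + 3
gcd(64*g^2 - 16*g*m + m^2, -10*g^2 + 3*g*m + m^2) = 1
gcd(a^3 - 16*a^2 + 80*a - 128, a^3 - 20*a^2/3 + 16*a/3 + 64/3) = a^2 - 8*a + 16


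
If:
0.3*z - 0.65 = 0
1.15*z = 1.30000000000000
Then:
No Solution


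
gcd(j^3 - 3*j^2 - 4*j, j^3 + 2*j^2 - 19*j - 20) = j^2 - 3*j - 4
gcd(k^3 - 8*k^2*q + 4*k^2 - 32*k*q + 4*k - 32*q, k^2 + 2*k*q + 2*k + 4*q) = k + 2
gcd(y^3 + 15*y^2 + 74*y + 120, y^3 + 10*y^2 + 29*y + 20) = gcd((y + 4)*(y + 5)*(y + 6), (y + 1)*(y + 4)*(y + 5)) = y^2 + 9*y + 20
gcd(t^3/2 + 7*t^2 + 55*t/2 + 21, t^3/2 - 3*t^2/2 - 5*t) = 1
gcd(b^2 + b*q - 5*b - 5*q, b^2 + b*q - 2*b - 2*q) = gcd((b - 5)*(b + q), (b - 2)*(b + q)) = b + q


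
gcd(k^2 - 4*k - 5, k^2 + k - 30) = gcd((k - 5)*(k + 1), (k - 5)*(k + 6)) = k - 5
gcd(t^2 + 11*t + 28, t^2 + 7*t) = t + 7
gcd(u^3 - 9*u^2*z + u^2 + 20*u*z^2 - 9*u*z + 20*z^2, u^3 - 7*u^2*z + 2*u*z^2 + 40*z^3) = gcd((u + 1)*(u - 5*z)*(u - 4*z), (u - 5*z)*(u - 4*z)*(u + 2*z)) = u^2 - 9*u*z + 20*z^2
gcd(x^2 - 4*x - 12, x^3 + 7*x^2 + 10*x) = x + 2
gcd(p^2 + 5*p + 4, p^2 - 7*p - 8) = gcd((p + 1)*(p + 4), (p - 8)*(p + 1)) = p + 1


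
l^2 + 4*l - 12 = (l - 2)*(l + 6)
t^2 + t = t*(t + 1)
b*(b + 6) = b^2 + 6*b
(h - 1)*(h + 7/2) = h^2 + 5*h/2 - 7/2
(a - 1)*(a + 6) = a^2 + 5*a - 6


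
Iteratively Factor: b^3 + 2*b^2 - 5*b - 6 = (b + 3)*(b^2 - b - 2) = (b + 1)*(b + 3)*(b - 2)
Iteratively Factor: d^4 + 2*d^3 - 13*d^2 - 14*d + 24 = (d - 1)*(d^3 + 3*d^2 - 10*d - 24) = (d - 1)*(d + 2)*(d^2 + d - 12) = (d - 3)*(d - 1)*(d + 2)*(d + 4)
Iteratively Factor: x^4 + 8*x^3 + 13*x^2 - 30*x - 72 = (x + 3)*(x^3 + 5*x^2 - 2*x - 24) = (x + 3)*(x + 4)*(x^2 + x - 6) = (x + 3)^2*(x + 4)*(x - 2)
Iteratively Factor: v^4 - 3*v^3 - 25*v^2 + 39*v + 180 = (v - 4)*(v^3 + v^2 - 21*v - 45) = (v - 4)*(v + 3)*(v^2 - 2*v - 15) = (v - 5)*(v - 4)*(v + 3)*(v + 3)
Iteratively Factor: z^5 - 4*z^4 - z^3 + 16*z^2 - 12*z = (z)*(z^4 - 4*z^3 - z^2 + 16*z - 12) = z*(z - 2)*(z^3 - 2*z^2 - 5*z + 6) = z*(z - 3)*(z - 2)*(z^2 + z - 2) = z*(z - 3)*(z - 2)*(z - 1)*(z + 2)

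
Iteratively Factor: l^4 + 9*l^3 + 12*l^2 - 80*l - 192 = (l + 4)*(l^3 + 5*l^2 - 8*l - 48) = (l - 3)*(l + 4)*(l^2 + 8*l + 16) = (l - 3)*(l + 4)^2*(l + 4)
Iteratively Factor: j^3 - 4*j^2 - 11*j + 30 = (j - 5)*(j^2 + j - 6) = (j - 5)*(j - 2)*(j + 3)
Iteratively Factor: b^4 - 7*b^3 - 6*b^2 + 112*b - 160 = (b - 2)*(b^3 - 5*b^2 - 16*b + 80) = (b - 2)*(b + 4)*(b^2 - 9*b + 20) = (b - 5)*(b - 2)*(b + 4)*(b - 4)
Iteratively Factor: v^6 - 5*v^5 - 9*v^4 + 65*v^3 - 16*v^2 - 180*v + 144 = (v + 3)*(v^5 - 8*v^4 + 15*v^3 + 20*v^2 - 76*v + 48) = (v - 2)*(v + 3)*(v^4 - 6*v^3 + 3*v^2 + 26*v - 24) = (v - 3)*(v - 2)*(v + 3)*(v^3 - 3*v^2 - 6*v + 8) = (v - 3)*(v - 2)*(v + 2)*(v + 3)*(v^2 - 5*v + 4) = (v - 4)*(v - 3)*(v - 2)*(v + 2)*(v + 3)*(v - 1)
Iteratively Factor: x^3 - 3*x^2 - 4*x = (x + 1)*(x^2 - 4*x) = x*(x + 1)*(x - 4)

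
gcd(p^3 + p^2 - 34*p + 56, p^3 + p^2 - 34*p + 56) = p^3 + p^2 - 34*p + 56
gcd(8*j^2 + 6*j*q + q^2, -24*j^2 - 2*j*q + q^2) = 4*j + q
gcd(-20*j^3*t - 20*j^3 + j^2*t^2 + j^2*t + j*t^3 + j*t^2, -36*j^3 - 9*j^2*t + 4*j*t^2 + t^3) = 1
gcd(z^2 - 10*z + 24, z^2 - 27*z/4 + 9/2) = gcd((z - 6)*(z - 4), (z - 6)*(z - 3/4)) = z - 6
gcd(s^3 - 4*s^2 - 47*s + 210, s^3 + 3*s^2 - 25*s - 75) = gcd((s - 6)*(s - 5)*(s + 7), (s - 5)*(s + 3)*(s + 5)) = s - 5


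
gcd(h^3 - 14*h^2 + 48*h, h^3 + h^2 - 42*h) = h^2 - 6*h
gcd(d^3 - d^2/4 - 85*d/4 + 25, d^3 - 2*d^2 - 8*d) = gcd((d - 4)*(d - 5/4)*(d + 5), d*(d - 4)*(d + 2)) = d - 4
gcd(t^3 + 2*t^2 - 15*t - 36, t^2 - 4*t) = t - 4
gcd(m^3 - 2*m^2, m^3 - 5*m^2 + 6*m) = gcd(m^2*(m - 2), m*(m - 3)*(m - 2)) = m^2 - 2*m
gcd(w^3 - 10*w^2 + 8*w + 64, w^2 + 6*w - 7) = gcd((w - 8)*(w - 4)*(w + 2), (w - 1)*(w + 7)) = 1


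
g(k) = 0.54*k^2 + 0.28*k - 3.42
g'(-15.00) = -15.92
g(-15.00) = 113.88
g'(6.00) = 6.76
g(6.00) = 17.70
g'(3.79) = 4.37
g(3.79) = 5.40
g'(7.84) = 8.75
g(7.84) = 31.97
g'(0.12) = 0.41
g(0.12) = -3.38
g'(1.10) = 1.47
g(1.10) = -2.46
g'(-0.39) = -0.14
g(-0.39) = -3.45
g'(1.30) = 1.68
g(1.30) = -2.14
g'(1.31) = 1.69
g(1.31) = -2.13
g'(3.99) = 4.59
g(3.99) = 6.29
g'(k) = 1.08*k + 0.28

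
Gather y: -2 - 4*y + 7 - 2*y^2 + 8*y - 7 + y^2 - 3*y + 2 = -y^2 + y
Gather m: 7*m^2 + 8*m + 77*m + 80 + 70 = 7*m^2 + 85*m + 150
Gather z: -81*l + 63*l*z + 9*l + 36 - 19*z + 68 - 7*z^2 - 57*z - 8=-72*l - 7*z^2 + z*(63*l - 76) + 96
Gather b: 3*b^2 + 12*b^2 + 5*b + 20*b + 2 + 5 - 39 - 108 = 15*b^2 + 25*b - 140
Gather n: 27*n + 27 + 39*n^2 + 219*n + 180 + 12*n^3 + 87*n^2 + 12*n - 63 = 12*n^3 + 126*n^2 + 258*n + 144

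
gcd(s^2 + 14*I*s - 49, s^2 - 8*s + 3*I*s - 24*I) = 1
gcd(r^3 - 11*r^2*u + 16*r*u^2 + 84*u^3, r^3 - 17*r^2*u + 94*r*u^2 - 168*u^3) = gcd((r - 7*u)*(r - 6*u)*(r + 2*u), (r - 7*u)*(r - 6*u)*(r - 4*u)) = r^2 - 13*r*u + 42*u^2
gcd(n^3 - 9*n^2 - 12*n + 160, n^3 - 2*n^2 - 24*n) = n + 4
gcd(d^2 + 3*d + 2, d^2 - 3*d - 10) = d + 2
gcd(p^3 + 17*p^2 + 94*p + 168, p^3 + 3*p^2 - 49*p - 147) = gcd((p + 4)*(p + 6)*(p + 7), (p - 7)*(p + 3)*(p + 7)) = p + 7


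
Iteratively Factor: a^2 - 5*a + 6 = (a - 3)*(a - 2)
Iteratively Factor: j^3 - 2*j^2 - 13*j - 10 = (j + 2)*(j^2 - 4*j - 5) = (j - 5)*(j + 2)*(j + 1)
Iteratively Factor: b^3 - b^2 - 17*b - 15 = (b + 1)*(b^2 - 2*b - 15) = (b + 1)*(b + 3)*(b - 5)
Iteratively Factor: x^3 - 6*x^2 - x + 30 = (x + 2)*(x^2 - 8*x + 15) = (x - 5)*(x + 2)*(x - 3)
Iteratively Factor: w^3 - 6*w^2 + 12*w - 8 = (w - 2)*(w^2 - 4*w + 4) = (w - 2)^2*(w - 2)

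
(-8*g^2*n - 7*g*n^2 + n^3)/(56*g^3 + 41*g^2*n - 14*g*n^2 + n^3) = -n/(7*g - n)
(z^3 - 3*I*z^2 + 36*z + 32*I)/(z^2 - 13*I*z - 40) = (z^2 + 5*I*z - 4)/(z - 5*I)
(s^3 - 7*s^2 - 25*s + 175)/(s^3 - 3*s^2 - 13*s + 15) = (s^2 - 2*s - 35)/(s^2 + 2*s - 3)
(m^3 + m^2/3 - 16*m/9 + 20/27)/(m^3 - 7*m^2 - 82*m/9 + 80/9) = (m - 2/3)/(m - 8)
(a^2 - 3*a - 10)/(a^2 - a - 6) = (a - 5)/(a - 3)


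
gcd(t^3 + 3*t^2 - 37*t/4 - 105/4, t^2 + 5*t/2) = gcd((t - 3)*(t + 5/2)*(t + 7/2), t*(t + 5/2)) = t + 5/2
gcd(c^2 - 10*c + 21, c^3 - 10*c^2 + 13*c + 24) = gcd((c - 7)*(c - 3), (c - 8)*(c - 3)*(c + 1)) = c - 3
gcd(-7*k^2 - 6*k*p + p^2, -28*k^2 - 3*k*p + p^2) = -7*k + p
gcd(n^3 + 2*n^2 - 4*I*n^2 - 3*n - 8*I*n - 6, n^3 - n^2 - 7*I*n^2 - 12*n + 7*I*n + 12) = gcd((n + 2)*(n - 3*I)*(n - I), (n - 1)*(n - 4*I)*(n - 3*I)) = n - 3*I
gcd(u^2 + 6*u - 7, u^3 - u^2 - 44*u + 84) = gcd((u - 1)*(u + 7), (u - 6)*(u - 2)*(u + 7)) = u + 7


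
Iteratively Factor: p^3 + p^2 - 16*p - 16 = (p + 4)*(p^2 - 3*p - 4) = (p + 1)*(p + 4)*(p - 4)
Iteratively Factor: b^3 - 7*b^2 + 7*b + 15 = (b - 5)*(b^2 - 2*b - 3) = (b - 5)*(b - 3)*(b + 1)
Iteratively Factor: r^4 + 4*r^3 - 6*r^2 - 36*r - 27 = (r + 1)*(r^3 + 3*r^2 - 9*r - 27) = (r + 1)*(r + 3)*(r^2 - 9) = (r + 1)*(r + 3)^2*(r - 3)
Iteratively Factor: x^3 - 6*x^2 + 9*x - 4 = (x - 4)*(x^2 - 2*x + 1) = (x - 4)*(x - 1)*(x - 1)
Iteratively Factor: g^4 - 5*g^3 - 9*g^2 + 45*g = (g - 5)*(g^3 - 9*g) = (g - 5)*(g - 3)*(g^2 + 3*g) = (g - 5)*(g - 3)*(g + 3)*(g)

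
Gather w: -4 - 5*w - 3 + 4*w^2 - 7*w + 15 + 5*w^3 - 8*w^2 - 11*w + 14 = 5*w^3 - 4*w^2 - 23*w + 22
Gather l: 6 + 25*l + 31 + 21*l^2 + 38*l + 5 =21*l^2 + 63*l + 42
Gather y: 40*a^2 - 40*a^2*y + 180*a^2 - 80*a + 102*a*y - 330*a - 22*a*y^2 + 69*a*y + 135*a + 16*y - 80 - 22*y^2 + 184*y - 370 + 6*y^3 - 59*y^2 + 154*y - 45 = 220*a^2 - 275*a + 6*y^3 + y^2*(-22*a - 81) + y*(-40*a^2 + 171*a + 354) - 495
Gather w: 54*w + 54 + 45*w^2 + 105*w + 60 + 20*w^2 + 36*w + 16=65*w^2 + 195*w + 130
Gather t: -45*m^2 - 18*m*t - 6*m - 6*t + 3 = -45*m^2 - 6*m + t*(-18*m - 6) + 3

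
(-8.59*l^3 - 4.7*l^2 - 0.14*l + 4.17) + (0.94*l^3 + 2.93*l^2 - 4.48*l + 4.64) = -7.65*l^3 - 1.77*l^2 - 4.62*l + 8.81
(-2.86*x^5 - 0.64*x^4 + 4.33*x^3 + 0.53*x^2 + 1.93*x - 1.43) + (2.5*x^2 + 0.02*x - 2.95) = -2.86*x^5 - 0.64*x^4 + 4.33*x^3 + 3.03*x^2 + 1.95*x - 4.38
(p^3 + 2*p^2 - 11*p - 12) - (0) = p^3 + 2*p^2 - 11*p - 12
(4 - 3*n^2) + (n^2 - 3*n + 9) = -2*n^2 - 3*n + 13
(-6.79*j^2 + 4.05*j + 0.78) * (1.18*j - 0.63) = -8.0122*j^3 + 9.0567*j^2 - 1.6311*j - 0.4914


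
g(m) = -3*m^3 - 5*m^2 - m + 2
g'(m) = -9*m^2 - 10*m - 1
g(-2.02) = 8.35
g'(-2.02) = -17.52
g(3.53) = -195.80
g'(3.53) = -148.45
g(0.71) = -2.30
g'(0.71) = -12.64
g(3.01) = -128.12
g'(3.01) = -112.64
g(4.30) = -333.27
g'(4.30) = -210.41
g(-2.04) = 8.70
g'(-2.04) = -18.05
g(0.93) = -5.67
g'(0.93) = -18.08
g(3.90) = -255.91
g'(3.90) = -176.89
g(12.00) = -5914.00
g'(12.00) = -1417.00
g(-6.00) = 476.00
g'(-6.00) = -265.00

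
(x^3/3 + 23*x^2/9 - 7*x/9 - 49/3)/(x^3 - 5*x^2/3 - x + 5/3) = (3*x^3 + 23*x^2 - 7*x - 147)/(3*(3*x^3 - 5*x^2 - 3*x + 5))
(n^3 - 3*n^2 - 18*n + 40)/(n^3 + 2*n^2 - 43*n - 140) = (n^2 - 7*n + 10)/(n^2 - 2*n - 35)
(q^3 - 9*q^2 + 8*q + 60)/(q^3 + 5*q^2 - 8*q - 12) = (q^3 - 9*q^2 + 8*q + 60)/(q^3 + 5*q^2 - 8*q - 12)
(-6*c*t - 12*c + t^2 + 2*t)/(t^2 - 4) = (-6*c + t)/(t - 2)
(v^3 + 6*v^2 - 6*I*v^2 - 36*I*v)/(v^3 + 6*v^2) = (v - 6*I)/v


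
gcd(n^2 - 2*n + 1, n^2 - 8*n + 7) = n - 1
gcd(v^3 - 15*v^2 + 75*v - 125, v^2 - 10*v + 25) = v^2 - 10*v + 25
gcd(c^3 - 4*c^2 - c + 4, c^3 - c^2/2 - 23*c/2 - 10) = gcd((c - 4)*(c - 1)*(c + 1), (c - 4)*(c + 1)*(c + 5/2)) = c^2 - 3*c - 4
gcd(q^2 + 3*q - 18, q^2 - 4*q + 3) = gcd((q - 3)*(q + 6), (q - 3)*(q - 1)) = q - 3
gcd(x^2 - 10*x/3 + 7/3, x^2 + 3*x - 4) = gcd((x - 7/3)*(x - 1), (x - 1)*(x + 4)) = x - 1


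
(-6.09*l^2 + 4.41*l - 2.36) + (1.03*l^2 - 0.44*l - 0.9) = -5.06*l^2 + 3.97*l - 3.26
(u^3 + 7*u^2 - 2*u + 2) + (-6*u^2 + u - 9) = u^3 + u^2 - u - 7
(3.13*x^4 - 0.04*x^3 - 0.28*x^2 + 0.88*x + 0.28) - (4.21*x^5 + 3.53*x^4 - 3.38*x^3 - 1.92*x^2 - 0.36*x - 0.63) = -4.21*x^5 - 0.4*x^4 + 3.34*x^3 + 1.64*x^2 + 1.24*x + 0.91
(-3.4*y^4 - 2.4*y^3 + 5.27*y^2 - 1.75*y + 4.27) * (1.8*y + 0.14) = -6.12*y^5 - 4.796*y^4 + 9.15*y^3 - 2.4122*y^2 + 7.441*y + 0.5978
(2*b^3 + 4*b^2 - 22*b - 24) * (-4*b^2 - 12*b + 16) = -8*b^5 - 40*b^4 + 72*b^3 + 424*b^2 - 64*b - 384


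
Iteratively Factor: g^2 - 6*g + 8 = (g - 4)*(g - 2)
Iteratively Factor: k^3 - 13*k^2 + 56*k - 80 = (k - 4)*(k^2 - 9*k + 20) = (k - 4)^2*(k - 5)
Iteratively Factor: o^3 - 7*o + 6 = (o + 3)*(o^2 - 3*o + 2) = (o - 2)*(o + 3)*(o - 1)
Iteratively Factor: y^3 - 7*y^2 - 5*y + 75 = (y - 5)*(y^2 - 2*y - 15) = (y - 5)^2*(y + 3)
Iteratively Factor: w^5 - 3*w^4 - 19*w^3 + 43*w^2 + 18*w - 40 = (w + 4)*(w^4 - 7*w^3 + 9*w^2 + 7*w - 10) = (w - 5)*(w + 4)*(w^3 - 2*w^2 - w + 2) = (w - 5)*(w + 1)*(w + 4)*(w^2 - 3*w + 2) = (w - 5)*(w - 1)*(w + 1)*(w + 4)*(w - 2)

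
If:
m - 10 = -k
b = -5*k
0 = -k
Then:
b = 0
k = 0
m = 10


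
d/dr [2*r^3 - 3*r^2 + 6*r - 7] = 6*r^2 - 6*r + 6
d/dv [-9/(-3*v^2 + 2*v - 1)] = 18*(1 - 3*v)/(3*v^2 - 2*v + 1)^2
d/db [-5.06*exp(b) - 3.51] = -5.06*exp(b)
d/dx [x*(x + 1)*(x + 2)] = 3*x^2 + 6*x + 2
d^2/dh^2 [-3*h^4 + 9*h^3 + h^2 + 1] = -36*h^2 + 54*h + 2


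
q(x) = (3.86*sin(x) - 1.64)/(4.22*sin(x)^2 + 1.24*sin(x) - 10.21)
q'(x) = (-8.44*sin(x)*cos(x) - 1.24*cos(x))*(3.86*sin(x) - 1.64)/(4.22*sin(x)^2 + 1.24*sin(x) - 10.21)^2 + 3.86*cos(x)/(4.22*sin(x)^2 + 1.24*sin(x) - 10.21) = (-16.2892*sin(x)^2 + 13.8416*sin(x) - 37.377)*cos(x)/(17.8084*sin(x)^4 + 10.4656*sin(x)^3 - 84.6348*sin(x)^2 - 25.3208*sin(x) + 104.2441)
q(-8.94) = 0.35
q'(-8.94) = 0.43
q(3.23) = 0.19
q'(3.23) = 0.36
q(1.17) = -0.35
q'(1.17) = -0.50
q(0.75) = -0.13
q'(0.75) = -0.47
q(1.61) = -0.47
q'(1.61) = 0.07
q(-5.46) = -0.17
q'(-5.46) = -0.49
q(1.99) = -0.34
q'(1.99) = 0.51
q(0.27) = 0.06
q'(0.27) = -0.37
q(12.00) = 0.38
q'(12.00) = -0.45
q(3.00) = 0.11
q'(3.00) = 0.36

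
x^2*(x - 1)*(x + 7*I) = x^4 - x^3 + 7*I*x^3 - 7*I*x^2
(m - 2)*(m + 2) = m^2 - 4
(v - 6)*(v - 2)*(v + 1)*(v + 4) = v^4 - 3*v^3 - 24*v^2 + 28*v + 48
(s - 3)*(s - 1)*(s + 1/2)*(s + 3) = s^4 - s^3/2 - 19*s^2/2 + 9*s/2 + 9/2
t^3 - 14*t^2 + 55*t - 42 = (t - 7)*(t - 6)*(t - 1)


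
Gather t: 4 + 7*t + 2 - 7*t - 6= 0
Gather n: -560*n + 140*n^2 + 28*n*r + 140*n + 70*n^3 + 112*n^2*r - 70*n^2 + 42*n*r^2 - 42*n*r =70*n^3 + n^2*(112*r + 70) + n*(42*r^2 - 14*r - 420)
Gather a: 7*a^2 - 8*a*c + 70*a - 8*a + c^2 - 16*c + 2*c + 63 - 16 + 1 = 7*a^2 + a*(62 - 8*c) + c^2 - 14*c + 48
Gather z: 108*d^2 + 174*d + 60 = 108*d^2 + 174*d + 60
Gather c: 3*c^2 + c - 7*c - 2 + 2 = 3*c^2 - 6*c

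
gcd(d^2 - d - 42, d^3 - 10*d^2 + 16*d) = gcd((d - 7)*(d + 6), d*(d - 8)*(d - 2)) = 1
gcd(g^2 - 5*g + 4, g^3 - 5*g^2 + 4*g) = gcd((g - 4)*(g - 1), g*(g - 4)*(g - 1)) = g^2 - 5*g + 4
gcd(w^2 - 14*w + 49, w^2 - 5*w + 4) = 1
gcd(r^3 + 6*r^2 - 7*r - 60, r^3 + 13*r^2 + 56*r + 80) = r^2 + 9*r + 20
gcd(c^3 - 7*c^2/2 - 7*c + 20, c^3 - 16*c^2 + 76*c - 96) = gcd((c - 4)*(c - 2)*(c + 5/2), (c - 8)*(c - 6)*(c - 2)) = c - 2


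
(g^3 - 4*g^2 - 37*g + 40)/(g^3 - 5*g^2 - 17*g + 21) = (g^2 - 3*g - 40)/(g^2 - 4*g - 21)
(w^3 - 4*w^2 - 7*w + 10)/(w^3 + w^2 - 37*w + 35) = (w + 2)/(w + 7)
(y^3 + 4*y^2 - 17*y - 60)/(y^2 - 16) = (y^2 + 8*y + 15)/(y + 4)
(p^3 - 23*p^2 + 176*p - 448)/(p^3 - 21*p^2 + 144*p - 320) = (p - 7)/(p - 5)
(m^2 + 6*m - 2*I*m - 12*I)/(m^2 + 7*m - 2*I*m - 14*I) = (m + 6)/(m + 7)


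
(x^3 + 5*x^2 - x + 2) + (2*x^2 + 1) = x^3 + 7*x^2 - x + 3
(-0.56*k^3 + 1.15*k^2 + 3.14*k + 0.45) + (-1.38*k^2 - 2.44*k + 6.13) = -0.56*k^3 - 0.23*k^2 + 0.7*k + 6.58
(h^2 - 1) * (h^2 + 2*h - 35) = h^4 + 2*h^3 - 36*h^2 - 2*h + 35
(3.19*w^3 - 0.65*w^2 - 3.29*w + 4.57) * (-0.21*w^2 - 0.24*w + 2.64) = -0.6699*w^5 - 0.6291*w^4 + 9.2685*w^3 - 1.8861*w^2 - 9.7824*w + 12.0648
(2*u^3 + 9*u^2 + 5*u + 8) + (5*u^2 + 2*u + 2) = 2*u^3 + 14*u^2 + 7*u + 10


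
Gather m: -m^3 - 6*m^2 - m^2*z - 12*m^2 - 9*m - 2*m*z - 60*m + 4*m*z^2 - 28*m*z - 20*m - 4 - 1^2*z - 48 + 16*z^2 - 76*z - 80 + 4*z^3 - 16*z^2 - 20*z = -m^3 + m^2*(-z - 18) + m*(4*z^2 - 30*z - 89) + 4*z^3 - 97*z - 132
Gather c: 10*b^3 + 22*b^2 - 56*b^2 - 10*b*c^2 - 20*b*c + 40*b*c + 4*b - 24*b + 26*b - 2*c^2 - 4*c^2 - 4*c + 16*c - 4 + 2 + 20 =10*b^3 - 34*b^2 + 6*b + c^2*(-10*b - 6) + c*(20*b + 12) + 18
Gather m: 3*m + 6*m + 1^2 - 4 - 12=9*m - 15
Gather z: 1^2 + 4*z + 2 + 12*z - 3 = 16*z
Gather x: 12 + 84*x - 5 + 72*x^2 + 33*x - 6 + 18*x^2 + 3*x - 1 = 90*x^2 + 120*x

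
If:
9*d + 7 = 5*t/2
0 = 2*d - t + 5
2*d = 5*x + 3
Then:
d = 11/8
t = 31/4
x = -1/20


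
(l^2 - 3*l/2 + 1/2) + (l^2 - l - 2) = 2*l^2 - 5*l/2 - 3/2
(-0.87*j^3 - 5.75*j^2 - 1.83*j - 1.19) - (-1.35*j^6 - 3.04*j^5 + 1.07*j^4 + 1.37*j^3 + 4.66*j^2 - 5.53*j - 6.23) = 1.35*j^6 + 3.04*j^5 - 1.07*j^4 - 2.24*j^3 - 10.41*j^2 + 3.7*j + 5.04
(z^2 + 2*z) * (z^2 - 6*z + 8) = z^4 - 4*z^3 - 4*z^2 + 16*z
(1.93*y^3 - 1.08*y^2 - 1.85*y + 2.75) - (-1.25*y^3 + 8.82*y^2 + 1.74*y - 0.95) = 3.18*y^3 - 9.9*y^2 - 3.59*y + 3.7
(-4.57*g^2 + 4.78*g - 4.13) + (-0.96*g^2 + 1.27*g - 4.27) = -5.53*g^2 + 6.05*g - 8.4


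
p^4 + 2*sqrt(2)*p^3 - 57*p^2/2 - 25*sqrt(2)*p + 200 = (p - 5*sqrt(2)/2)*(p - 2*sqrt(2))*(p + 5*sqrt(2)/2)*(p + 4*sqrt(2))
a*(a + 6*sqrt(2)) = a^2 + 6*sqrt(2)*a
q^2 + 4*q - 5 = (q - 1)*(q + 5)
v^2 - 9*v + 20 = (v - 5)*(v - 4)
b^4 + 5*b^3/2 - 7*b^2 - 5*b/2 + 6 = (b - 3/2)*(b - 1)*(b + 1)*(b + 4)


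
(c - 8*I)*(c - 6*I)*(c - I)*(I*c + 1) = I*c^4 + 16*c^3 - 77*I*c^2 - 110*c + 48*I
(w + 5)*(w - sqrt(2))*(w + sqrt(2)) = w^3 + 5*w^2 - 2*w - 10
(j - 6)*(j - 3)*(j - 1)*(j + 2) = j^4 - 8*j^3 + 7*j^2 + 36*j - 36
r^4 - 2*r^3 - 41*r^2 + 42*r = r*(r - 7)*(r - 1)*(r + 6)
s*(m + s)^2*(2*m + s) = 2*m^3*s + 5*m^2*s^2 + 4*m*s^3 + s^4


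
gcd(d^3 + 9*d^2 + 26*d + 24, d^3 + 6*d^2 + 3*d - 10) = d + 2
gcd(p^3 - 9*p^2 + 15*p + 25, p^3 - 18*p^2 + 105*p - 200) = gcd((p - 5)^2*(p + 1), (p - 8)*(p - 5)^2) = p^2 - 10*p + 25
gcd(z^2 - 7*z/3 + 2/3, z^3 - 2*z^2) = z - 2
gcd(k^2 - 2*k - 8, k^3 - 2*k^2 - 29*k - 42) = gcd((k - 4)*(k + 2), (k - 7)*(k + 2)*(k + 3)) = k + 2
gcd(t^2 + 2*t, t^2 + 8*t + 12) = t + 2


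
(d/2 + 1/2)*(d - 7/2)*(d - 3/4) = d^3/2 - 13*d^2/8 - 13*d/16 + 21/16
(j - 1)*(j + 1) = j^2 - 1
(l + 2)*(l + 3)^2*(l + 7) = l^4 + 15*l^3 + 77*l^2 + 165*l + 126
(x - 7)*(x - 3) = x^2 - 10*x + 21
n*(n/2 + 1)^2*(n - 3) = n^4/4 + n^3/4 - 2*n^2 - 3*n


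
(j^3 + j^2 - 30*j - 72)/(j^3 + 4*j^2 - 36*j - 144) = (j + 3)/(j + 6)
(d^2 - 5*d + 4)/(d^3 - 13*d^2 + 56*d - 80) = (d - 1)/(d^2 - 9*d + 20)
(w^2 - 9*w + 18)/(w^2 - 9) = (w - 6)/(w + 3)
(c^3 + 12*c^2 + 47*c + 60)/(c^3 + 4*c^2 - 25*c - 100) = (c + 3)/(c - 5)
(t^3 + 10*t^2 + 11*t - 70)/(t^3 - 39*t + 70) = (t + 5)/(t - 5)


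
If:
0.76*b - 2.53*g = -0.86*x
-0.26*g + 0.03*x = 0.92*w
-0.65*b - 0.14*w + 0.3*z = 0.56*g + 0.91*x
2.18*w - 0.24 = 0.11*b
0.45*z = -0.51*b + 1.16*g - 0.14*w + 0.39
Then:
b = -1.99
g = 0.25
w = 0.01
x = 2.51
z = 3.77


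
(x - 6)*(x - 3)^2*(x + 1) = x^4 - 11*x^3 + 33*x^2 - 9*x - 54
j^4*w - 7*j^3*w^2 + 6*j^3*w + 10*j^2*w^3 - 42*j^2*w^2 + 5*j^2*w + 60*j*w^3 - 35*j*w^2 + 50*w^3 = (j + 5)*(j - 5*w)*(j - 2*w)*(j*w + w)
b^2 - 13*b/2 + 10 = (b - 4)*(b - 5/2)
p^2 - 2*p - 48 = (p - 8)*(p + 6)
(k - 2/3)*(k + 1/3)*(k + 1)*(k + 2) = k^4 + 8*k^3/3 + 7*k^2/9 - 4*k/3 - 4/9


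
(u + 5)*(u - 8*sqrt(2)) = u^2 - 8*sqrt(2)*u + 5*u - 40*sqrt(2)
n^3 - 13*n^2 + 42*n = n*(n - 7)*(n - 6)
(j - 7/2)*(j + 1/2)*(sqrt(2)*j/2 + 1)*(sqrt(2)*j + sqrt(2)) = j^4 - 2*j^3 + sqrt(2)*j^3 - 19*j^2/4 - 2*sqrt(2)*j^2 - 19*sqrt(2)*j/4 - 7*j/4 - 7*sqrt(2)/4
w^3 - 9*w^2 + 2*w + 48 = (w - 8)*(w - 3)*(w + 2)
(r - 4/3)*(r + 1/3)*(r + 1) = r^3 - 13*r/9 - 4/9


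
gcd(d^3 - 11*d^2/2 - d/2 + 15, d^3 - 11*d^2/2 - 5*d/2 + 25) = d - 5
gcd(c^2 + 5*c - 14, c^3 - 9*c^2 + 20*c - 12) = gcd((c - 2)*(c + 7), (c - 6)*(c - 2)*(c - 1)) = c - 2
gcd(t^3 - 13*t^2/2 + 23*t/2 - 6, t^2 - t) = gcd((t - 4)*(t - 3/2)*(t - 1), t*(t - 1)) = t - 1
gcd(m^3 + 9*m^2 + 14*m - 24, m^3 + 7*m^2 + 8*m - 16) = m^2 + 3*m - 4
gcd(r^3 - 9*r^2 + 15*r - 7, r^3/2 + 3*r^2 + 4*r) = 1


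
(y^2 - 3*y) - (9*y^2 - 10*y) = -8*y^2 + 7*y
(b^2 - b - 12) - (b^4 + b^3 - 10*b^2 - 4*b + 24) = -b^4 - b^3 + 11*b^2 + 3*b - 36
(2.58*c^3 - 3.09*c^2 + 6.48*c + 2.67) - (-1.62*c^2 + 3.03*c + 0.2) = 2.58*c^3 - 1.47*c^2 + 3.45*c + 2.47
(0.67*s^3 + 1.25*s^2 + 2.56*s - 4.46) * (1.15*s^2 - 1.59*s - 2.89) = 0.7705*s^5 + 0.3722*s^4 - 0.9798*s^3 - 12.8119*s^2 - 0.307*s + 12.8894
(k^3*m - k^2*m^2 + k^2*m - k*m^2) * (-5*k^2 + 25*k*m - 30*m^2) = -5*k^5*m + 30*k^4*m^2 - 5*k^4*m - 55*k^3*m^3 + 30*k^3*m^2 + 30*k^2*m^4 - 55*k^2*m^3 + 30*k*m^4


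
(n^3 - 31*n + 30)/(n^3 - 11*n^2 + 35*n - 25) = (n + 6)/(n - 5)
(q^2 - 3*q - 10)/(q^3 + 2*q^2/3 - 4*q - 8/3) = 3*(q - 5)/(3*q^2 - 4*q - 4)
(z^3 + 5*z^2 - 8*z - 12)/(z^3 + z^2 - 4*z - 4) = (z + 6)/(z + 2)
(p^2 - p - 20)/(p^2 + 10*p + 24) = (p - 5)/(p + 6)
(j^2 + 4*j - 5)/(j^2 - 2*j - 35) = (j - 1)/(j - 7)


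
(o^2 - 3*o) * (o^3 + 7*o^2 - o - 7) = o^5 + 4*o^4 - 22*o^3 - 4*o^2 + 21*o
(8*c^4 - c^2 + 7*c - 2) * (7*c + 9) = 56*c^5 + 72*c^4 - 7*c^3 + 40*c^2 + 49*c - 18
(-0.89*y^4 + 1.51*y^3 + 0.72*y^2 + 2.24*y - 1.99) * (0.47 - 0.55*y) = 0.4895*y^5 - 1.2488*y^4 + 0.3137*y^3 - 0.8936*y^2 + 2.1473*y - 0.9353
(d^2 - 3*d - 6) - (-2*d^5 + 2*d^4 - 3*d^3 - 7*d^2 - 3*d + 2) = 2*d^5 - 2*d^4 + 3*d^3 + 8*d^2 - 8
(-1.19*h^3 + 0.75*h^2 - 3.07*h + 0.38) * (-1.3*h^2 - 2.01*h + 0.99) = 1.547*h^5 + 1.4169*h^4 + 1.3054*h^3 + 6.4192*h^2 - 3.8031*h + 0.3762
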